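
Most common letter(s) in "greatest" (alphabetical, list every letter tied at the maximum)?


Word: "greatest"
Letter counts:
  'a': 1
  'e': 2
  'g': 1
  'r': 1
  's': 1
  't': 2
Maximum count = 2
Most frequent = 'e', 't' (2 times each)


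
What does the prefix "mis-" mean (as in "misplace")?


Prefix: mis-
As in: misplace -> mis- + place
Meaning = wrongly


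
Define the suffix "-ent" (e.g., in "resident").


Suffix: -ent
As in: resident -> reside + -ent, with a spelling change
Meaning = one who / that which


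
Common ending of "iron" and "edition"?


Word 1: "iron"
Word 2: "edition"
Comparing from end:
  Pos -1: 'n' == 'n'
  Pos -2: 'o' == 'o'
  Pos -3: 'r' != 'i' (stop)
LCS = "on" (length 2)


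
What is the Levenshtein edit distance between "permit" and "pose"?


Word 1: "permit" (length 6)
Word 2: "pose" (length 4)
One optimal edit sequence (insert/delete/substitute each cost 1):
  1. keep 'p'
  2. delete 'e'  (+1)
  3. delete 'r'  (+1)
  4. substitute 'm' -> 'o'  (+1)
  5. substitute 'i' -> 's'  (+1)
  6. substitute 't' -> 'e'  (+1)
Total edit operations: 5
Edit distance = 5


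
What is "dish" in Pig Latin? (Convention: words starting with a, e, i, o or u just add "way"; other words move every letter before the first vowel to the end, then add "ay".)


Word: "dish"
Starts with consonant(s) → move to end, add 'ay'
Consonant cluster: "d"
Pig Latin = "ishday"


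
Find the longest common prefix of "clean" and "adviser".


Word 1: "clean"
Word 2: "adviser"
Comparing from start:
  Pos 0: 'c' != 'a' (stop)
LCP = "" (length 0)


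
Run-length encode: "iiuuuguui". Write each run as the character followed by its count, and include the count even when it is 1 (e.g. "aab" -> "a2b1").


String: "iiuuuguui"
Scanning for consecutive runs:
  'i' x 2
  'u' x 3
  'g' x 1
  'u' x 2
  'i' x 1
RLE = "i2u3g1u2i1"


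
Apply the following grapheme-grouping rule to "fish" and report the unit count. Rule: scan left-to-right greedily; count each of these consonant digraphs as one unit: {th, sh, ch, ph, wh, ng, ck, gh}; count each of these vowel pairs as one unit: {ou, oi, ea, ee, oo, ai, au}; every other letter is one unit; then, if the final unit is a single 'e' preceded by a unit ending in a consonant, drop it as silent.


Word: "fish" (4 letters)
Left-to-right scan:
  1. 'f' (letter)
  2. 'i' (letter)
  3. 'sh' (digraph)
Units from scan: 3
Sound units = 3 units


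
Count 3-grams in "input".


Word: "input" (length 5)
Number of 3-grams = length - 3 + 1 = 5 - 3 + 1
= 3


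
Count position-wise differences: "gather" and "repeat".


Comparing character by character (same length = 6):
  Pos 0: 'g' vs 'r' !=
  Pos 1: 'a' vs 'e' !=
  Pos 2: 't' vs 'p' !=
  Pos 3: 'h' vs 'e' !=
  Pos 4: 'e' vs 'a' !=
  Pos 5: 'r' vs 't' !=
Hamming distance = 6


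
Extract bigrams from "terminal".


Word: "terminal" (length 8)
Number of bigrams = 8 - 2 + 1 = 7
  Position 0: "te"
  Position 1: "er"
  Position 2: "rm"
  Position 3: "mi"
  Position 4: "in"
  Position 5: "na"
  Position 6: "al"
Bigrams = "te", "er", "rm", "mi", "in", "na", "al"


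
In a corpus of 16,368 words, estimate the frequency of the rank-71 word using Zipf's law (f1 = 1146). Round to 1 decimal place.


Zipf's law: f(r) = f(1) / r
f(1) = 1146
f(71) = 1146 / 71
= 16.1 occurrences


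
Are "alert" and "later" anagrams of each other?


Word 1: "alert" → sorted: aelrt
Word 2: "later" → sorted: aelrt
Same letters? aelrt == aelrt
Anagram = Yes


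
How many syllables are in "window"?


Word: "window"
Syllable breakdown: win-dow
Counting: 2 parts
= 2 syllables


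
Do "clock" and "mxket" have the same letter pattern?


Pattern of "clock": [0, 1, 2, 0, 3]
Pattern of "mxket": [0, 1, 2, 3, 4]
Patterns do not match
Same pattern = No


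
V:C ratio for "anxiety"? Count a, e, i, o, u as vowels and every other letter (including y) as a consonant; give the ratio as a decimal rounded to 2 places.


Word: "anxiety"
Vowels (a,e,i,o,u): 3
Consonants: 4
Ratio = 3/4
= 0.75


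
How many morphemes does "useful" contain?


Word: "useful"
Morphemes: use + -ful
Each morpheme carries meaning
= 2 morphemes


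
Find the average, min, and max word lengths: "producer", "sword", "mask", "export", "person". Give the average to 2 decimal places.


Lengths: "producer"=8, "sword"=5, "mask"=4, "export"=6, "person"=6
Sum = 29, Count = 5
Average = 29/5 = 5.80
= avg=5.80, min=4, max=8


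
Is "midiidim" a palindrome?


Word: "midiidim"
Reversed: "midiidim"
Forward == Backward? midiidim == midiidim
Palindrome = Yes


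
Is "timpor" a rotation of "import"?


Word: "import", Candidate: "timpor"
Method: check if candidate is substring of word+word
"importimport" contains "timpor"? Yes
Is rotation = Yes


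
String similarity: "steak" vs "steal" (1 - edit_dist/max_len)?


Word 1: "steak" (length 5)
Word 2: "steal" (length 5)
One optimal edit sequence:
  1. keep 's'
  2. keep 't'
  3. keep 'e'
  4. keep 'a'
  5. substitute 'k' -> 'l'  (+1)
Edit distance = 1
Max length = max(5, 5) = 5
Similarity = 1 - 1/5
= 0.8000


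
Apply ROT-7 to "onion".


Word: "onion"
Shift: 7
Each letter → (letter + shift) mod 26:
  'o' (14) + 7 = 21 → 'v'
  'n' (13) + 7 = 20 → 'u'
  'i' (8) + 7 = 15 → 'p'
  'o' (14) + 7 = 21 → 'v'
  'n' (13) + 7 = 20 → 'u'
Result = "vupvu"


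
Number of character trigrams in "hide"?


Word: "hide" (length 4)
Number of 3-grams = length - 3 + 1 = 4 - 3 + 1
= 2


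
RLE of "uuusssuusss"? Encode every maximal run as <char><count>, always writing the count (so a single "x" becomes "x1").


String: "uuusssuusss"
Scanning for consecutive runs:
  'u' x 3
  's' x 3
  'u' x 2
  's' x 3
RLE = "u3s3u2s3"


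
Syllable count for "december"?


Word: "december"
Syllable breakdown: de / cem / ber
Counting: 3 parts
= 3 syllables


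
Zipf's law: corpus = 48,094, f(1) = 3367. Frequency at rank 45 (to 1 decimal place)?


Zipf's law: f(r) = f(1) / r
f(1) = 3367
f(45) = 3367 / 45
= 74.8 occurrences


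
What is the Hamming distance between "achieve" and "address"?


Comparing character by character (same length = 7):
  Pos 0: 'a' vs 'a' =
  Pos 1: 'c' vs 'd' !=
  Pos 2: 'h' vs 'd' !=
  Pos 3: 'i' vs 'r' !=
  Pos 4: 'e' vs 'e' =
  Pos 5: 'v' vs 's' !=
  Pos 6: 'e' vs 's' !=
Hamming distance = 5


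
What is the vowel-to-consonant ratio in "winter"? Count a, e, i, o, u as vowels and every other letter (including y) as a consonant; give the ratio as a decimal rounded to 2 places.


Word: "winter"
Vowels (a,e,i,o,u): 2
Consonants: 4
Ratio = 2/4
= 0.50


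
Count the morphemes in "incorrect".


Word: "incorrect"
Morphemes: in- | correct
Each morpheme carries meaning
= 2 morphemes


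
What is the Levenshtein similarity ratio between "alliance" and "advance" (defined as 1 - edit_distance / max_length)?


Word 1: "alliance" (length 8)
Word 2: "advance" (length 7)
One optimal edit sequence:
  1. keep 'a'
  2. delete 'l'  (+1)
  3. substitute 'l' -> 'd'  (+1)
  4. substitute 'i' -> 'v'  (+1)
  5. keep 'a'
  6. keep 'n'
  7. keep 'c'
  8. keep 'e'
Edit distance = 3
Max length = max(8, 7) = 8
Similarity = 1 - 3/8
= 0.6250


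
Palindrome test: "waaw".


Word: "waaw"
Reversed: "waaw"
Forward == Backward? waaw == waaw
Palindrome = Yes


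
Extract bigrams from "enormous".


Word: "enormous" (length 8)
Number of bigrams = 8 - 2 + 1 = 7
  Position 0: "en"
  Position 1: "no"
  Position 2: "or"
  Position 3: "rm"
  Position 4: "mo"
  Position 5: "ou"
  Position 6: "us"
Bigrams = "en", "no", "or", "rm", "mo", "ou", "us"


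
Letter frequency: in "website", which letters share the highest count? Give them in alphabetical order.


Word: "website"
Letter counts:
  'b': 1
  'e': 2
  'i': 1
  's': 1
  't': 1
  'w': 1
Maximum count = 2
Most frequent = 'e' (2 times each)


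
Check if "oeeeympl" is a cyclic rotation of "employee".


Word: "employee", Candidate: "oeeeympl"
Method: check if candidate is substring of word+word
"employeeemployee" contains "oeeeympl"? No
Is rotation = No


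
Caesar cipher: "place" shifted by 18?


Word: "place"
Shift: 18
Each letter → (letter + shift) mod 26:
  'p' (15) + 18 = 7 → 'h'
  'l' (11) + 18 = 3 → 'd'
  'a' (0) + 18 = 18 → 's'
  'c' (2) + 18 = 20 → 'u'
  'e' (4) + 18 = 22 → 'w'
Result = "hdsuw"


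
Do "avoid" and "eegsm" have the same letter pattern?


Pattern of "avoid": [0, 1, 2, 3, 4]
Pattern of "eegsm": [0, 0, 1, 2, 3]
Patterns do not match
Same pattern = No


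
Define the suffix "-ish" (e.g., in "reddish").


Suffix: -ish
As in: reddish -> red + -ish, with a spelling change
Meaning = somewhat / having the qualities of


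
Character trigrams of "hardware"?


Word: "hardware" (length 8)
Number of trigrams = 8 - 3 + 1 = 6
  Position 0: "har"
  Position 1: "ard"
  Position 2: "rdw"
  Position 3: "dwa"
  Position 4: "war"
  Position 5: "are"
Trigrams = "har", "ard", "rdw", "dwa", "war", "are"


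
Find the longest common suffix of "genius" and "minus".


Word 1: "genius"
Word 2: "minus"
Comparing from end:
  Pos -1: 's' == 's'
  Pos -2: 'u' == 'u'
  Pos -3: 'i' != 'n' (stop)
LCS = "us" (length 2)


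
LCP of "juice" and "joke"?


Word 1: "juice"
Word 2: "joke"
Comparing from start:
  Pos 0: 'j' == 'j'
  Pos 1: 'u' != 'o' (stop)
LCP = "j" (length 1)


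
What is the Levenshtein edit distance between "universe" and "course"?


Word 1: "universe" (length 8)
Word 2: "course" (length 6)
One optimal edit sequence (insert/delete/substitute each cost 1):
  1. delete 'u'  (+1)
  2. delete 'n'  (+1)
  3. substitute 'i' -> 'c'  (+1)
  4. substitute 'v' -> 'o'  (+1)
  5. substitute 'e' -> 'u'  (+1)
  6. keep 'r'
  7. keep 's'
  8. keep 'e'
Total edit operations: 5
Edit distance = 5


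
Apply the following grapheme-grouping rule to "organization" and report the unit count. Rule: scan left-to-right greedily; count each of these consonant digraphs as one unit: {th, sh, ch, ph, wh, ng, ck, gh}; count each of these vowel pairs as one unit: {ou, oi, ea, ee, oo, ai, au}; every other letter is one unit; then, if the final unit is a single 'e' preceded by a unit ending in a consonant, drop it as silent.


Word: "organization" (12 letters)
Left-to-right scan:
  (1) 'o' (letter)
  (2) 'r' (letter)
  (3) 'g' (letter)
  (4) 'a' (letter)
  (5) 'n' (letter)
  (6) 'i' (letter)
  (7) 'z' (letter)
  (8) 'a' (letter)
  (9) 't' (letter)
  (10) 'i' (letter)
  (11) 'o' (letter)
  (12) 'n' (letter)
Units from scan: 12
Sound units = 12 units


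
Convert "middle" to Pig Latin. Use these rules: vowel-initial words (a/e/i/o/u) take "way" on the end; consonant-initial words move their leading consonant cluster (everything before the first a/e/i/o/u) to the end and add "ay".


Word: "middle"
Starts with consonant(s) → move to end, add 'ay'
Consonant cluster: "m"
Pig Latin = "iddlemay"


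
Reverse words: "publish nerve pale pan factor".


Original: "publish nerve pale pan factor"
Words (1..n): publish | nerve | pale | pan | factor
Reversed (n..1): factor | pan | pale | nerve | publish
Result = "factor pan pale nerve publish"


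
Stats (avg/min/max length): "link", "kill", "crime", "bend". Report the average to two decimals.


Lengths: "link"=4, "kill"=4, "crime"=5, "bend"=4
Sum = 17, Count = 4
Average = 17/4 = 4.25
= avg=4.25, min=4, max=5


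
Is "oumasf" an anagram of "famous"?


Word 1: "famous" → sorted: afmosu
Word 2: "oumasf" → sorted: afmosu
Same letters? afmosu == afmosu
Anagram = Yes


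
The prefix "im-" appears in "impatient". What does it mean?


Prefix: im-
As in: impatient -> im- + patient
Meaning = not / into


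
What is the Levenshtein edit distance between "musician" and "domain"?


Word 1: "musician" (length 8)
Word 2: "domain" (length 6)
One optimal edit sequence (insert/delete/substitute each cost 1):
  1. delete 'm'  (+1)
  2. substitute 'u' -> 'd'  (+1)
  3. substitute 's' -> 'o'  (+1)
  4. substitute 'i' -> 'm'  (+1)
  5. substitute 'c' -> 'a'  (+1)
  6. keep 'i'
  7. delete 'a'  (+1)
  8. keep 'n'
Total edit operations: 6
Edit distance = 6


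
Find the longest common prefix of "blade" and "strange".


Word 1: "blade"
Word 2: "strange"
Comparing from start:
  Pos 0: 'b' != 's' (stop)
LCP = "" (length 0)


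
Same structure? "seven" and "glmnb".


Pattern of "seven": [0, 1, 2, 1, 3]
Pattern of "glmnb": [0, 1, 2, 3, 4]
Patterns do not match
Same pattern = No


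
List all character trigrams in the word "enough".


Word: "enough" (length 6)
Number of trigrams = 6 - 3 + 1 = 4
  Position 0: "eno"
  Position 1: "nou"
  Position 2: "oug"
  Position 3: "ugh"
Trigrams = "eno", "nou", "oug", "ugh"


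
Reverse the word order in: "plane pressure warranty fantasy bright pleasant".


Original: "plane pressure warranty fantasy bright pleasant"
Words (1..n): plane | pressure | warranty | fantasy | bright | pleasant
Reversed (n..1): pleasant | bright | fantasy | warranty | pressure | plane
Result = "pleasant bright fantasy warranty pressure plane"


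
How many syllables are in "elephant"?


Word: "elephant"
Syllable breakdown: el / e / phant
Counting: 3 parts
= 3 syllables


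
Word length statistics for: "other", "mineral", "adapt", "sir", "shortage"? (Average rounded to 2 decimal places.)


Lengths: "other"=5, "mineral"=7, "adapt"=5, "sir"=3, "shortage"=8
Sum = 28, Count = 5
Average = 28/5 = 5.60
= avg=5.60, min=3, max=8


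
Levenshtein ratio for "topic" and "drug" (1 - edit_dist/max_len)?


Word 1: "topic" (length 5)
Word 2: "drug" (length 4)
One optimal edit sequence:
  1. delete 't'  (+1)
  2. substitute 'o' -> 'd'  (+1)
  3. substitute 'p' -> 'r'  (+1)
  4. substitute 'i' -> 'u'  (+1)
  5. substitute 'c' -> 'g'  (+1)
Edit distance = 5
Max length = max(5, 4) = 5
Similarity = 1 - 5/5
= 0.0000


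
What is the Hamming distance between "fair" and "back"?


Comparing character by character (same length = 4):
  Pos 0: 'f' vs 'b' !=
  Pos 1: 'a' vs 'a' =
  Pos 2: 'i' vs 'c' !=
  Pos 3: 'r' vs 'k' !=
Hamming distance = 3


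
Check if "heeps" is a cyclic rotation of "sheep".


Word: "sheep", Candidate: "heeps"
Method: check if candidate is substring of word+word
"sheepsheep" contains "heeps"? Yes
Is rotation = Yes


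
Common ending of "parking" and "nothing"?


Word 1: "parking"
Word 2: "nothing"
Comparing from end:
  Pos -1: 'g' == 'g'
  Pos -2: 'n' == 'n'
  Pos -3: 'i' == 'i'
  Pos -4: 'k' != 'h' (stop)
LCS = "ing" (length 3)


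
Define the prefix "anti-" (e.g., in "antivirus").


Prefix: anti-
As in: antivirus -> anti- + virus
Meaning = against


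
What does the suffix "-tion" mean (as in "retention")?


Suffix: -tion
As in: retention -> retain + -tion, with a spelling change
Meaning = act or process


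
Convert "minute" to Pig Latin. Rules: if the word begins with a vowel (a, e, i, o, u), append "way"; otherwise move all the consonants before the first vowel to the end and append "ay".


Word: "minute"
Starts with consonant(s) → move to end, add 'ay'
Consonant cluster: "m"
Pig Latin = "inutemay"


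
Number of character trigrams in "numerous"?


Word: "numerous" (length 8)
Number of 3-grams = length - 3 + 1 = 8 - 3 + 1
= 6


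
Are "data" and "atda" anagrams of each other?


Word 1: "data" → sorted: aadt
Word 2: "atda" → sorted: aadt
Same letters? aadt == aadt
Anagram = Yes


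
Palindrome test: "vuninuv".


Word: "vuninuv"
Reversed: "vuninuv"
Forward == Backward? vuninuv == vuninuv
Palindrome = Yes


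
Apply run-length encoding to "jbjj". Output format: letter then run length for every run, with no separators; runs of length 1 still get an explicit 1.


String: "jbjj"
Scanning for consecutive runs:
  'j' x 1
  'b' x 1
  'j' x 2
RLE = "j1b1j2"


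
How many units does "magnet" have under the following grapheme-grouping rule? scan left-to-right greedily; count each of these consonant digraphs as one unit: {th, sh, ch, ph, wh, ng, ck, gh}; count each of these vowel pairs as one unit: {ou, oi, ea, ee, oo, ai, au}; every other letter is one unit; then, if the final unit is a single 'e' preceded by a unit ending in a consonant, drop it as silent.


Word: "magnet" (6 letters)
Left-to-right scan:
  [1] 'm' (letter)
  [2] 'a' (letter)
  [3] 'g' (letter)
  [4] 'n' (letter)
  [5] 'e' (letter)
  [6] 't' (letter)
Units from scan: 6
Sound units = 6 units


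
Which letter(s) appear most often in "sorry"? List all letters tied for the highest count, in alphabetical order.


Word: "sorry"
Letter counts:
  'o': 1
  'r': 2
  's': 1
  'y': 1
Maximum count = 2
Most frequent = 'r' (2 times each)


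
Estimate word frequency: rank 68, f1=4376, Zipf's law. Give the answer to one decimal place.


Zipf's law: f(r) = f(1) / r
f(1) = 4376
f(68) = 4376 / 68
= 64.4 occurrences


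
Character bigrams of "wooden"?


Word: "wooden" (length 6)
Number of bigrams = 6 - 2 + 1 = 5
  Position 0: "wo"
  Position 1: "oo"
  Position 2: "od"
  Position 3: "de"
  Position 4: "en"
Bigrams = "wo", "oo", "od", "de", "en"


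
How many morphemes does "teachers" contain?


Word: "teachers"
Morphemes: teach | -er | -s
Each morpheme carries meaning
= 3 morphemes


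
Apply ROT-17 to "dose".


Word: "dose"
Shift: 17
Each letter → (letter + shift) mod 26:
  'd' (3) + 17 = 20 → 'u'
  'o' (14) + 17 = 5 → 'f'
  's' (18) + 17 = 9 → 'j'
  'e' (4) + 17 = 21 → 'v'
Result = "ufjv"


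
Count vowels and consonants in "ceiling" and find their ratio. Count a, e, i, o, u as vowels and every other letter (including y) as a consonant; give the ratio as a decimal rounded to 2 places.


Word: "ceiling"
Vowels (a,e,i,o,u): 3
Consonants: 4
Ratio = 3/4
= 0.75


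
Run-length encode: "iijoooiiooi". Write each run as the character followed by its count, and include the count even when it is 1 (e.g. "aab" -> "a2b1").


String: "iijoooiiooi"
Scanning for consecutive runs:
  'i' x 2
  'j' x 1
  'o' x 3
  'i' x 2
  'o' x 2
  'i' x 1
RLE = "i2j1o3i2o2i1"


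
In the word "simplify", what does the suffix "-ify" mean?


Suffix: -ify
As in: simplify -> simple + -ify, with a spelling change
Meaning = to make


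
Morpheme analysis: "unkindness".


Word: "unkindness"
Morphemes: un- / kind / -ness
Each morpheme carries meaning
= 3 morphemes


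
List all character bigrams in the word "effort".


Word: "effort" (length 6)
Number of bigrams = 6 - 2 + 1 = 5
  Position 0: "ef"
  Position 1: "ff"
  Position 2: "fo"
  Position 3: "or"
  Position 4: "rt"
Bigrams = "ef", "ff", "fo", "or", "rt"


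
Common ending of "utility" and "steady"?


Word 1: "utility"
Word 2: "steady"
Comparing from end:
  Pos -1: 'y' == 'y'
  Pos -2: 't' != 'd' (stop)
LCS = "y" (length 1)


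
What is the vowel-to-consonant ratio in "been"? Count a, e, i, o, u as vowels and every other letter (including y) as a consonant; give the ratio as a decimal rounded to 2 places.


Word: "been"
Vowels (a,e,i,o,u): 2
Consonants: 2
Ratio = 2/2
= 1.00


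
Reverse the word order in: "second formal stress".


Original: "second formal stress"
Words (1..n): second | formal | stress
Reversed (n..1): stress | formal | second
Result = "stress formal second"


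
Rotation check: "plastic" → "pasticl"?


Word: "plastic", Candidate: "pasticl"
Method: check if candidate is substring of word+word
"plasticplastic" contains "pasticl"? No
Is rotation = No


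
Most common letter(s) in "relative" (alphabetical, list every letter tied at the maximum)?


Word: "relative"
Letter counts:
  'a': 1
  'e': 2
  'i': 1
  'l': 1
  'r': 1
  't': 1
  'v': 1
Maximum count = 2
Most frequent = 'e' (2 times each)


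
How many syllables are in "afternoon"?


Word: "afternoon"
Syllable breakdown: af | ter | noon
Counting: 3 parts
= 3 syllables


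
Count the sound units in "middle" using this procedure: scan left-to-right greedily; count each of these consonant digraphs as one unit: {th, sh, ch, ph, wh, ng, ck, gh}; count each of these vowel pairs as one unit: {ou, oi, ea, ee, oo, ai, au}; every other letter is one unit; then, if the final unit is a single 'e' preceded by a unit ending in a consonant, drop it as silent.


Word: "middle" (6 letters)
Left-to-right scan:
  [1] 'm' (letter)
  [2] 'i' (letter)
  [3] 'd' (letter)
  [4] 'd' (letter)
  [5] 'l' (letter)
  [6] 'e' (letter)
Units from scan: 6
Final unit is 'e' after a consonant -> drop as silent (-1)
Sound units = 5 units


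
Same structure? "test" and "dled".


Pattern of "test": [0, 1, 2, 0]
Pattern of "dled": [0, 1, 2, 0]
Patterns match
Same pattern = Yes


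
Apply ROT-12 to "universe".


Word: "universe"
Shift: 12
Each letter → (letter + shift) mod 26:
  'u' (20) + 12 = 6 → 'g'
  'n' (13) + 12 = 25 → 'z'
  'i' (8) + 12 = 20 → 'u'
  'v' (21) + 12 = 7 → 'h'
  'e' (4) + 12 = 16 → 'q'
  'r' (17) + 12 = 3 → 'd'
  's' (18) + 12 = 4 → 'e'
  'e' (4) + 12 = 16 → 'q'
Result = "gzuhqdeq"


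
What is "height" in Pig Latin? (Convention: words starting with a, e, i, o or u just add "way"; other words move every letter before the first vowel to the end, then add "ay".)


Word: "height"
Starts with consonant(s) → move to end, add 'ay'
Consonant cluster: "h"
Pig Latin = "eighthay"


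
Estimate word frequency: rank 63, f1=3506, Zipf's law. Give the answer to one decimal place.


Zipf's law: f(r) = f(1) / r
f(1) = 3506
f(63) = 3506 / 63
= 55.7 occurrences


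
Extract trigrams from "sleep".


Word: "sleep" (length 5)
Number of trigrams = 5 - 3 + 1 = 3
  Position 0: "sle"
  Position 1: "lee"
  Position 2: "eep"
Trigrams = "sle", "lee", "eep"


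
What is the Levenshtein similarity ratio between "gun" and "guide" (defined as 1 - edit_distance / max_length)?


Word 1: "gun" (length 3)
Word 2: "guide" (length 5)
One optimal edit sequence:
  1. keep 'g'
  2. keep 'u'
  3. insert 'i'  (+1)
  4. insert 'd'  (+1)
  5. substitute 'n' -> 'e'  (+1)
Edit distance = 3
Max length = max(3, 5) = 5
Similarity = 1 - 3/5
= 0.4000


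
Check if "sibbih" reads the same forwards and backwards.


Word: "sibbih"
Reversed: "hibbis"
Forward == Backward? sibbih != hibbis
Palindrome = No


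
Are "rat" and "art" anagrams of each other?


Word 1: "rat" → sorted: art
Word 2: "art" → sorted: art
Same letters? art == art
Anagram = Yes


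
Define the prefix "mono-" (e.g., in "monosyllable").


Prefix: mono-
As in: monosyllable -> mono- + syllable
Meaning = one


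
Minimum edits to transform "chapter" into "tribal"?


Word 1: "chapter" (length 7)
Word 2: "tribal" (length 6)
One optimal edit sequence (insert/delete/substitute each cost 1):
  1. delete 'c'  (+1)
  2. substitute 'h' -> 't'  (+1)
  3. substitute 'a' -> 'r'  (+1)
  4. substitute 'p' -> 'i'  (+1)
  5. substitute 't' -> 'b'  (+1)
  6. substitute 'e' -> 'a'  (+1)
  7. substitute 'r' -> 'l'  (+1)
Total edit operations: 7
Edit distance = 7


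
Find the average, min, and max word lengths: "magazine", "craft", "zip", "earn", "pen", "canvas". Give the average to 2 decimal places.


Lengths: "magazine"=8, "craft"=5, "zip"=3, "earn"=4, "pen"=3, "canvas"=6
Sum = 29, Count = 6
Average = 29/6 = 4.83
= avg=4.83, min=3, max=8


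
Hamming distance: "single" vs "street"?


Comparing character by character (same length = 6):
  Pos 0: 's' vs 's' =
  Pos 1: 'i' vs 't' !=
  Pos 2: 'n' vs 'r' !=
  Pos 3: 'g' vs 'e' !=
  Pos 4: 'l' vs 'e' !=
  Pos 5: 'e' vs 't' !=
Hamming distance = 5


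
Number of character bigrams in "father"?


Word: "father" (length 6)
Number of 2-grams = length - 2 + 1 = 6 - 2 + 1
= 5


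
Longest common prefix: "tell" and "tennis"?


Word 1: "tell"
Word 2: "tennis"
Comparing from start:
  Pos 0: 't' == 't'
  Pos 1: 'e' == 'e'
  Pos 2: 'l' != 'n' (stop)
LCP = "te" (length 2)


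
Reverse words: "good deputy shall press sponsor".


Original: "good deputy shall press sponsor"
Words (1..n): good | deputy | shall | press | sponsor
Reversed (n..1): sponsor | press | shall | deputy | good
Result = "sponsor press shall deputy good"


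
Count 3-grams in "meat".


Word: "meat" (length 4)
Number of 3-grams = length - 3 + 1 = 4 - 3 + 1
= 2


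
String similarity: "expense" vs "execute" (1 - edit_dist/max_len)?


Word 1: "expense" (length 7)
Word 2: "execute" (length 7)
One optimal edit sequence:
  1. keep 'e'
  2. keep 'x'
  3. substitute 'p' -> 'e'  (+1)
  4. substitute 'e' -> 'c'  (+1)
  5. substitute 'n' -> 'u'  (+1)
  6. substitute 's' -> 't'  (+1)
  7. keep 'e'
Edit distance = 4
Max length = max(7, 7) = 7
Similarity = 1 - 4/7
= 0.4286


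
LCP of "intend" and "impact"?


Word 1: "intend"
Word 2: "impact"
Comparing from start:
  Pos 0: 'i' == 'i'
  Pos 1: 'n' != 'm' (stop)
LCP = "i" (length 1)


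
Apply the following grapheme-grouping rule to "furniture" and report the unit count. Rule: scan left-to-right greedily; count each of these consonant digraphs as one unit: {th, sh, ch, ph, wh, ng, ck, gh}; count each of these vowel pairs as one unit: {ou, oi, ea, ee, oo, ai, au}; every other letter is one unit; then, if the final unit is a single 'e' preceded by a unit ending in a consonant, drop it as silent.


Word: "furniture" (9 letters)
Left-to-right scan:
  (1) 'f' (letter)
  (2) 'u' (letter)
  (3) 'r' (letter)
  (4) 'n' (letter)
  (5) 'i' (letter)
  (6) 't' (letter)
  (7) 'u' (letter)
  (8) 'r' (letter)
  (9) 'e' (letter)
Units from scan: 9
Final unit is 'e' after a consonant -> drop as silent (-1)
Sound units = 8 units


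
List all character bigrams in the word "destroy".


Word: "destroy" (length 7)
Number of bigrams = 7 - 2 + 1 = 6
  Position 0: "de"
  Position 1: "es"
  Position 2: "st"
  Position 3: "tr"
  Position 4: "ro"
  Position 5: "oy"
Bigrams = "de", "es", "st", "tr", "ro", "oy"


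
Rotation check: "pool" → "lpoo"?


Word: "pool", Candidate: "lpoo"
Method: check if candidate is substring of word+word
"poolpool" contains "lpoo"? Yes
Is rotation = Yes


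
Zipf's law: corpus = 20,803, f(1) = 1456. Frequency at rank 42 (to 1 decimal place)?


Zipf's law: f(r) = f(1) / r
f(1) = 1456
f(42) = 1456 / 42
= 34.7 occurrences


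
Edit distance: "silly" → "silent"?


Word 1: "silly" (length 5)
Word 2: "silent" (length 6)
One optimal edit sequence (insert/delete/substitute each cost 1):
  1. keep 's'
  2. keep 'i'
  3. keep 'l'
  4. insert 'e'  (+1)
  5. substitute 'l' -> 'n'  (+1)
  6. substitute 'y' -> 't'  (+1)
Total edit operations: 3
Edit distance = 3


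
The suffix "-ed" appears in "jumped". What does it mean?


Suffix: -ed
Example: jumped = jump + -ed
Meaning = past tense


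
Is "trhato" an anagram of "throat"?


Word 1: "throat" → sorted: ahortt
Word 2: "trhato" → sorted: ahortt
Same letters? ahortt == ahortt
Anagram = Yes


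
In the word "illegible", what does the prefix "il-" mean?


Prefix: il-
As in: illegible -> il- + legible
Meaning = not


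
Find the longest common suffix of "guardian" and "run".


Word 1: "guardian"
Word 2: "run"
Comparing from end:
  Pos -1: 'n' == 'n'
  Pos -2: 'a' != 'u' (stop)
LCS = "n" (length 1)


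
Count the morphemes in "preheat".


Word: "preheat"
Morphemes: pre- / heat
Each morpheme carries meaning
= 2 morphemes


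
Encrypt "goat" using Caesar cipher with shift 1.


Word: "goat"
Shift: 1
Each letter → (letter + shift) mod 26:
  'g' (6) + 1 = 7 → 'h'
  'o' (14) + 1 = 15 → 'p'
  'a' (0) + 1 = 1 → 'b'
  't' (19) + 1 = 20 → 'u'
Result = "hpbu"


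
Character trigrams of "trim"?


Word: "trim" (length 4)
Number of trigrams = 4 - 3 + 1 = 2
  Position 0: "tri"
  Position 1: "rim"
Trigrams = "tri", "rim"


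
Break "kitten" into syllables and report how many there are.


Word: "kitten"
Syllable breakdown: kit-ten
Counting: 2 parts
= 2 syllables


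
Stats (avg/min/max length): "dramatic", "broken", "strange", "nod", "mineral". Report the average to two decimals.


Lengths: "dramatic"=8, "broken"=6, "strange"=7, "nod"=3, "mineral"=7
Sum = 31, Count = 5
Average = 31/5 = 6.20
= avg=6.20, min=3, max=8


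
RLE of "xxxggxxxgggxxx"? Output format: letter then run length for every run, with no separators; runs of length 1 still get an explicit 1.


String: "xxxggxxxgggxxx"
Scanning for consecutive runs:
  'x' x 3
  'g' x 2
  'x' x 3
  'g' x 3
  'x' x 3
RLE = "x3g2x3g3x3"


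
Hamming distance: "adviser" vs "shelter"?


Comparing character by character (same length = 7):
  Pos 0: 'a' vs 's' !=
  Pos 1: 'd' vs 'h' !=
  Pos 2: 'v' vs 'e' !=
  Pos 3: 'i' vs 'l' !=
  Pos 4: 's' vs 't' !=
  Pos 5: 'e' vs 'e' =
  Pos 6: 'r' vs 'r' =
Hamming distance = 5


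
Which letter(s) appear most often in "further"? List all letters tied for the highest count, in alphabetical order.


Word: "further"
Letter counts:
  'e': 1
  'f': 1
  'h': 1
  'r': 2
  't': 1
  'u': 1
Maximum count = 2
Most frequent = 'r' (2 times each)


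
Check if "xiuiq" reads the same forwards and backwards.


Word: "xiuiq"
Reversed: "qiuix"
Forward == Backward? xiuiq != qiuix
Palindrome = No


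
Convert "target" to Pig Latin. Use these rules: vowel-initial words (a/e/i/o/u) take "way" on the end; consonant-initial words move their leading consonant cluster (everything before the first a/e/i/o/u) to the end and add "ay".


Word: "target"
Starts with consonant(s) → move to end, add 'ay'
Consonant cluster: "t"
Pig Latin = "argettay"


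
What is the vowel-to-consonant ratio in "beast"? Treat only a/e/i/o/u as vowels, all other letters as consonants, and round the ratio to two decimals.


Word: "beast"
Vowels (a,e,i,o,u): 2
Consonants: 3
Ratio = 2/3
= 0.67


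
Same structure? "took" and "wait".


Pattern of "took": [0, 1, 1, 2]
Pattern of "wait": [0, 1, 2, 3]
Patterns do not match
Same pattern = No


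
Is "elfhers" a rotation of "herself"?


Word: "herself", Candidate: "elfhers"
Method: check if candidate is substring of word+word
"herselfherself" contains "elfhers"? Yes
Is rotation = Yes


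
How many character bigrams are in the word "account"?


Word: "account" (length 7)
Number of 2-grams = length - 2 + 1 = 7 - 2 + 1
= 6


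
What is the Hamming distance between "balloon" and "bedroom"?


Comparing character by character (same length = 7):
  Pos 0: 'b' vs 'b' =
  Pos 1: 'a' vs 'e' !=
  Pos 2: 'l' vs 'd' !=
  Pos 3: 'l' vs 'r' !=
  Pos 4: 'o' vs 'o' =
  Pos 5: 'o' vs 'o' =
  Pos 6: 'n' vs 'm' !=
Hamming distance = 4


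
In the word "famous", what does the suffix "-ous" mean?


Suffix: -ous
Example: famous = fame + -ous, with a spelling change
Meaning = having quality of


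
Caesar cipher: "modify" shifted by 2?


Word: "modify"
Shift: 2
Each letter → (letter + shift) mod 26:
  'm' (12) + 2 = 14 → 'o'
  'o' (14) + 2 = 16 → 'q'
  'd' (3) + 2 = 5 → 'f'
  'i' (8) + 2 = 10 → 'k'
  'f' (5) + 2 = 7 → 'h'
  'y' (24) + 2 = 0 → 'a'
Result = "oqfkha"


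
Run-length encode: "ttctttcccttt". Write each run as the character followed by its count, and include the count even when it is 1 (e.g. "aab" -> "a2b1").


String: "ttctttcccttt"
Scanning for consecutive runs:
  't' x 2
  'c' x 1
  't' x 3
  'c' x 3
  't' x 3
RLE = "t2c1t3c3t3"


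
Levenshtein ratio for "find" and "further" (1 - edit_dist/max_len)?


Word 1: "find" (length 4)
Word 2: "further" (length 7)
One optimal edit sequence:
  1. keep 'f'
  2. insert 'u'  (+1)
  3. insert 'r'  (+1)
  4. insert 't'  (+1)
  5. substitute 'i' -> 'h'  (+1)
  6. substitute 'n' -> 'e'  (+1)
  7. substitute 'd' -> 'r'  (+1)
Edit distance = 6
Max length = max(4, 7) = 7
Similarity = 1 - 6/7
= 0.1429


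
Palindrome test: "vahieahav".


Word: "vahieahav"
Reversed: "vahaeihav"
Forward == Backward? vahieahav != vahaeihav
Palindrome = No


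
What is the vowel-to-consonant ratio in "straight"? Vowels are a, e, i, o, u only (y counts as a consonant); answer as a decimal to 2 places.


Word: "straight"
Vowels (a,e,i,o,u): 2
Consonants: 6
Ratio = 2/6
= 0.33


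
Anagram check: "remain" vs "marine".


Word 1: "remain" → sorted: aeimnr
Word 2: "marine" → sorted: aeimnr
Same letters? aeimnr == aeimnr
Anagram = Yes


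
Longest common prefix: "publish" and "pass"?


Word 1: "publish"
Word 2: "pass"
Comparing from start:
  Pos 0: 'p' == 'p'
  Pos 1: 'u' != 'a' (stop)
LCP = "p" (length 1)


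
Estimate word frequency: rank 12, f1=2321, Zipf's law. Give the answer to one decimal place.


Zipf's law: f(r) = f(1) / r
f(1) = 2321
f(12) = 2321 / 12
= 193.4 occurrences


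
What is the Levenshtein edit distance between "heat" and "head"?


Word 1: "heat" (length 4)
Word 2: "head" (length 4)
One optimal edit sequence (insert/delete/substitute each cost 1):
  1. keep 'h'
  2. keep 'e'
  3. keep 'a'
  4. substitute 't' -> 'd'  (+1)
Total edit operations: 1
Edit distance = 1


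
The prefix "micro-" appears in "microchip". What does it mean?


Prefix: micro-
Example: microchip = micro- + chip
Meaning = small


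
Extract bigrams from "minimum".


Word: "minimum" (length 7)
Number of bigrams = 7 - 2 + 1 = 6
  Position 0: "mi"
  Position 1: "in"
  Position 2: "ni"
  Position 3: "im"
  Position 4: "mu"
  Position 5: "um"
Bigrams = "mi", "in", "ni", "im", "mu", "um"


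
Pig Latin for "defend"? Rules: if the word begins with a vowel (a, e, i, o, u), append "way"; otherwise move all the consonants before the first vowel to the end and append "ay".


Word: "defend"
Starts with consonant(s) → move to end, add 'ay'
Consonant cluster: "d"
Pig Latin = "efendday"


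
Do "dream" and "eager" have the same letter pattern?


Pattern of "dream": [0, 1, 2, 3, 4]
Pattern of "eager": [0, 1, 2, 0, 3]
Patterns do not match
Same pattern = No


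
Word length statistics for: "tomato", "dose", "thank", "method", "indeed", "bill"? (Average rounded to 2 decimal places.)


Lengths: "tomato"=6, "dose"=4, "thank"=5, "method"=6, "indeed"=6, "bill"=4
Sum = 31, Count = 6
Average = 31/6 = 5.17
= avg=5.17, min=4, max=6


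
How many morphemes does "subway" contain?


Word: "subway"
Morphemes: sub- + way
Each morpheme carries meaning
= 2 morphemes


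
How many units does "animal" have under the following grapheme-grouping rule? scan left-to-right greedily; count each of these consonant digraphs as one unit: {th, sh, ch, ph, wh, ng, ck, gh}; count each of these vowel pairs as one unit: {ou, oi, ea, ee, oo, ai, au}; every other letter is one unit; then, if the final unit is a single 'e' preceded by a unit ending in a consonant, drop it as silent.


Word: "animal" (6 letters)
Left-to-right scan:
  [1] 'a' (letter)
  [2] 'n' (letter)
  [3] 'i' (letter)
  [4] 'm' (letter)
  [5] 'a' (letter)
  [6] 'l' (letter)
Units from scan: 6
Sound units = 6 units


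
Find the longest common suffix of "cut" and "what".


Word 1: "cut"
Word 2: "what"
Comparing from end:
  Pos -1: 't' == 't'
  Pos -2: 'u' != 'a' (stop)
LCS = "t" (length 1)


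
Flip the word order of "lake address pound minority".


Original: "lake address pound minority"
Words (1..n): lake | address | pound | minority
Reversed (n..1): minority | pound | address | lake
Result = "minority pound address lake"


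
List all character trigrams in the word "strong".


Word: "strong" (length 6)
Number of trigrams = 6 - 3 + 1 = 4
  Position 0: "str"
  Position 1: "tro"
  Position 2: "ron"
  Position 3: "ong"
Trigrams = "str", "tro", "ron", "ong"


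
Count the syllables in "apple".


Word: "apple"
Syllable breakdown: ap-ple
Counting: 2 parts
= 2 syllables


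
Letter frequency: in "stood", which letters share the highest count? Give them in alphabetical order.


Word: "stood"
Letter counts:
  'd': 1
  'o': 2
  's': 1
  't': 1
Maximum count = 2
Most frequent = 'o' (2 times each)


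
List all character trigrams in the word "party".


Word: "party" (length 5)
Number of trigrams = 5 - 3 + 1 = 3
  Position 0: "par"
  Position 1: "art"
  Position 2: "rty"
Trigrams = "par", "art", "rty"


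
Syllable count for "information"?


Word: "information"
Syllable breakdown: in / for / ma / tion
Counting: 4 parts
= 4 syllables


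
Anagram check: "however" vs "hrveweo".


Word 1: "however" → sorted: eehorvw
Word 2: "hrveweo" → sorted: eehorvw
Same letters? eehorvw == eehorvw
Anagram = Yes


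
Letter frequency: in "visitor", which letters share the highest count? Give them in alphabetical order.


Word: "visitor"
Letter counts:
  'i': 2
  'o': 1
  'r': 1
  's': 1
  't': 1
  'v': 1
Maximum count = 2
Most frequent = 'i' (2 times each)


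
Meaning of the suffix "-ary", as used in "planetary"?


Suffix: -ary
Example: planetary (planet + -ary)
Meaning = relating to


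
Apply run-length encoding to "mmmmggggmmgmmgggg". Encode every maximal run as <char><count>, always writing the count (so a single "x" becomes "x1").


String: "mmmmggggmmgmmgggg"
Scanning for consecutive runs:
  'm' x 4
  'g' x 4
  'm' x 2
  'g' x 1
  'm' x 2
  'g' x 4
RLE = "m4g4m2g1m2g4"


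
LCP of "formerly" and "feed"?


Word 1: "formerly"
Word 2: "feed"
Comparing from start:
  Pos 0: 'f' == 'f'
  Pos 1: 'o' != 'e' (stop)
LCP = "f" (length 1)


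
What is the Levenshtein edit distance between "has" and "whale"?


Word 1: "has" (length 3)
Word 2: "whale" (length 5)
One optimal edit sequence (insert/delete/substitute each cost 1):
  1. insert 'w'  (+1)
  2. keep 'h'
  3. keep 'a'
  4. insert 'l'  (+1)
  5. substitute 's' -> 'e'  (+1)
Total edit operations: 3
Edit distance = 3


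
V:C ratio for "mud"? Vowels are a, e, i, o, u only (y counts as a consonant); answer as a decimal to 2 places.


Word: "mud"
Vowels (a,e,i,o,u): 1
Consonants: 2
Ratio = 1/2
= 0.50


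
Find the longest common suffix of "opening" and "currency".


Word 1: "opening"
Word 2: "currency"
Comparing from end:
  Pos -1: 'g' != 'y' (stop)
LCS = "" (length 0)


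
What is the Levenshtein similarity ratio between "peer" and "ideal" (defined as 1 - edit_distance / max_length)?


Word 1: "peer" (length 4)
Word 2: "ideal" (length 5)
One optimal edit sequence:
  1. insert 'i'  (+1)
  2. substitute 'p' -> 'd'  (+1)
  3. keep 'e'
  4. substitute 'e' -> 'a'  (+1)
  5. substitute 'r' -> 'l'  (+1)
Edit distance = 4
Max length = max(4, 5) = 5
Similarity = 1 - 4/5
= 0.2000


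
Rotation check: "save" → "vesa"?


Word: "save", Candidate: "vesa"
Method: check if candidate is substring of word+word
"savesave" contains "vesa"? Yes
Is rotation = Yes


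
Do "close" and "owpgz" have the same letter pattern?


Pattern of "close": [0, 1, 2, 3, 4]
Pattern of "owpgz": [0, 1, 2, 3, 4]
Patterns match
Same pattern = Yes


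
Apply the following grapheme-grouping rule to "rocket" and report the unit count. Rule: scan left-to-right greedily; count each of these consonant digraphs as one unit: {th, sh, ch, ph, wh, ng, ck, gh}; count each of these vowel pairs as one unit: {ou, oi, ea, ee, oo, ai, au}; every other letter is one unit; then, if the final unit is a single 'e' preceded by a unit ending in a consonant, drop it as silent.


Word: "rocket" (6 letters)
Left-to-right scan:
  (1) 'r' (letter)
  (2) 'o' (letter)
  (3) 'ck' (digraph)
  (4) 'e' (letter)
  (5) 't' (letter)
Units from scan: 5
Sound units = 5 units


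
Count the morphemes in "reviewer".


Word: "reviewer"
Morphemes: re- | view | -er
Each morpheme carries meaning
= 3 morphemes


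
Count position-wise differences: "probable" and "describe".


Comparing character by character (same length = 8):
  Pos 0: 'p' vs 'd' !=
  Pos 1: 'r' vs 'e' !=
  Pos 2: 'o' vs 's' !=
  Pos 3: 'b' vs 'c' !=
  Pos 4: 'a' vs 'r' !=
  Pos 5: 'b' vs 'i' !=
  Pos 6: 'l' vs 'b' !=
  Pos 7: 'e' vs 'e' =
Hamming distance = 7


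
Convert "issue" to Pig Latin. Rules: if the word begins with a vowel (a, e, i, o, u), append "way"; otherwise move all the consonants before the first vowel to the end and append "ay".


Word: "issue"
Starts with vowel → add 'way'
Pig Latin = "issueway"
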